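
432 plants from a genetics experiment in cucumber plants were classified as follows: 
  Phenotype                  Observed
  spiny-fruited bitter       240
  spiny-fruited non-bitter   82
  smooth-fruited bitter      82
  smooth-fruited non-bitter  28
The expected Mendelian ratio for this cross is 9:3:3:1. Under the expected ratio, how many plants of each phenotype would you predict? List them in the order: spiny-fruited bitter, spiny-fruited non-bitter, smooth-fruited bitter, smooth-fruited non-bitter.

243, 81, 81, 27

Under the 9:3:3:1 hypothesis (Σ ratio = 16, N = 432):
  spiny-fruited bitter: 432 × 9/16 = 243
  spiny-fruited non-bitter: 432 × 3/16 = 81
  smooth-fruited bitter: 432 × 3/16 = 81
  smooth-fruited non-bitter: 432 × 1/16 = 27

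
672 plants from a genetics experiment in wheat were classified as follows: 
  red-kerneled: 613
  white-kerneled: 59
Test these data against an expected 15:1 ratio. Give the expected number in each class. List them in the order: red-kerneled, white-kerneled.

630, 42

Total ratio parts = 16. Expected numbers out of 672:
  red-kerneled: 672 × 15/16 = 630
  white-kerneled: 672 × 1/16 = 42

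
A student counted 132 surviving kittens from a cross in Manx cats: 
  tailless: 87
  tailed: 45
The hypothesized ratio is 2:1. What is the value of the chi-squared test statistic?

0.034

The 2:1 ratio has 3 parts, so with N = 132 the expected counts are:
  tailless: 132 × 2/3 = 88
  tailed: 132 × 1/3 = 44
χ² = Σ (O − E)² / E
  tailless: (87 − 88)² / 88 = 0.0114
  tailed: (45 − 44)² / 44 = 0.0227
χ² = 0.0114 + 0.0227 = 0.0341 ≈ 0.034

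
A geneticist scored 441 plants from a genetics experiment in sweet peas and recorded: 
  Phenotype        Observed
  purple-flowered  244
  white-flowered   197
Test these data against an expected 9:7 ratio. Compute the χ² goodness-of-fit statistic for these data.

Under the 9:7 hypothesis (Σ ratio = 16, N = 441):
  purple-flowered: 441 × 9/16 = 248.0625
  white-flowered: 441 × 7/16 = 192.9375
χ² = Σ (O − E)² / E
  purple-flowered: (244 − 248.0625)² / 248.0625 = 0.0665
  white-flowered: (197 − 192.9375)² / 192.9375 = 0.0855
χ² = 0.0665 + 0.0855 = 0.152

0.152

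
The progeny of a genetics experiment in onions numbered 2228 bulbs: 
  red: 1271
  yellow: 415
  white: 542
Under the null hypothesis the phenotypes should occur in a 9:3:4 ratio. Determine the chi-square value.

Total ratio parts = 16. Expected numbers out of 2228:
  red: 2228 × 9/16 = 1253.25
  yellow: 2228 × 3/16 = 417.75
  white: 2228 × 4/16 = 557
χ² = Σ (O − E)² / E
  red: (1271 − 1253.25)² / 1253.25 = 0.2514
  yellow: (415 − 417.75)² / 417.75 = 0.0181
  white: (542 − 557)² / 557 = 0.4039
χ² = 0.2514 + 0.0181 + 0.4039 = 0.6734 ≈ 0.673

0.673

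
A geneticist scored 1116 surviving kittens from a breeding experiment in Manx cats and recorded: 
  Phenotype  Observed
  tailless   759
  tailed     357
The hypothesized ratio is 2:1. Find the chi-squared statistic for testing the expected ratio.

The 2:1 ratio has 3 parts, so with N = 1116 the expected counts are:
  tailless: 1116 × 2/3 = 744
  tailed: 1116 × 1/3 = 372
χ² = Σ (O − E)² / E
  tailless: (759 − 744)² / 744 = 0.3024
  tailed: (357 − 372)² / 372 = 0.6048
χ² = 0.3024 + 0.6048 = 0.9072 ≈ 0.907

0.907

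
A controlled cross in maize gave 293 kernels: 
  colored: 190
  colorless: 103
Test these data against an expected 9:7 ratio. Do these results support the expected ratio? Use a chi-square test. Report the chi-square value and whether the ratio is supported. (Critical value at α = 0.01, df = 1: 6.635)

8.798; not consistent

Total ratio parts = 16. Expected numbers out of 293:
  colored: 293 × 9/16 = 164.8125
  colorless: 293 × 7/16 = 128.1875
χ² = Σ (O − E)² / E
  colored: (190 − 164.8125)² / 164.8125 = 3.8493
  colorless: (103 − 128.1875)² / 128.1875 = 4.9491
χ² = 3.8493 + 4.9491 = 8.7984 ≈ 8.798
Degrees of freedom = 2 − 1 = 1; critical value at α = 0.01 is 6.635.
Since 8.798 > 6.635, we reject the null hypothesis — the data do not fit the 9:7 ratio.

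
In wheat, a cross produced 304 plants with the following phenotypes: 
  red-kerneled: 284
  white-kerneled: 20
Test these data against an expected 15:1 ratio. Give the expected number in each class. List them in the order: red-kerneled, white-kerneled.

Total ratio parts = 16. Expected numbers out of 304:
  red-kerneled: 304 × 15/16 = 285
  white-kerneled: 304 × 1/16 = 19

285, 19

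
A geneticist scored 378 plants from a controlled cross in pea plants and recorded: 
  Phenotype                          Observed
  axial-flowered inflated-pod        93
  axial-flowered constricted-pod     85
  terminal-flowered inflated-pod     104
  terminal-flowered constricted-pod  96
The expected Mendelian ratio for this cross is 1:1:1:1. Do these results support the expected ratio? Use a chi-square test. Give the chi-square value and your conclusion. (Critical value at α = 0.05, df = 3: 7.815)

Total ratio parts = 4. Expected numbers out of 378:
  axial-flowered inflated-pod: 378 × 1/4 = 94.5
  axial-flowered constricted-pod: 378 × 1/4 = 94.5
  terminal-flowered inflated-pod: 378 × 1/4 = 94.5
  terminal-flowered constricted-pod: 378 × 1/4 = 94.5
χ² = Σ (O − E)² / E
  axial-flowered inflated-pod: (93 − 94.5)² / 94.5 = 0.0238
  axial-flowered constricted-pod: (85 − 94.5)² / 94.5 = 0.9550
  terminal-flowered inflated-pod: (104 − 94.5)² / 94.5 = 0.9550
  terminal-flowered constricted-pod: (96 − 94.5)² / 94.5 = 0.0238
χ² = 0.0238 + 0.9550 + 0.9550 + 0.0238 = 1.9576 ≈ 1.958
Degrees of freedom = 4 − 1 = 3; critical value at α = 0.05 is 7.815.
Since 1.958 < 7.815, we fail to reject the null hypothesis — the data are consistent with the 1:1:1:1 ratio.

1.958; consistent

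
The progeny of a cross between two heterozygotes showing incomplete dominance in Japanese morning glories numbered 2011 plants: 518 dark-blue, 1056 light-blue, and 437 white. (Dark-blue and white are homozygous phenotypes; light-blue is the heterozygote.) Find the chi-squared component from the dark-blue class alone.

With incomplete dominance, a heterozygote × heterozygote cross gives a 1:2:1 phenotypic ratio.
Total ratio parts = 4. Expected numbers out of 2011:
  dark-blue: 2011 × 1/4 = 502.75
  light-blue: 2011 × 2/4 = 1005.5
  white: 2011 × 1/4 = 502.75
Contribution of dark-blue: (518 − 502.75)² / 502.75 = 0.4626

0.463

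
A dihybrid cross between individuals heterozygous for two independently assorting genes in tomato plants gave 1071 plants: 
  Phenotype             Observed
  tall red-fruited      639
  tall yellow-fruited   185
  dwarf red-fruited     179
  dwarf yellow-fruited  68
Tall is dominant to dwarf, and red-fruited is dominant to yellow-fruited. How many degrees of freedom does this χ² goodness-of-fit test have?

3

A dihybrid F₂ with independent assortment and complete dominance at both loci gives a 9:3:3:1 phenotypic ratio.
A goodness-of-fit test with 4 phenotype classes has df = 4 − 1 = 3.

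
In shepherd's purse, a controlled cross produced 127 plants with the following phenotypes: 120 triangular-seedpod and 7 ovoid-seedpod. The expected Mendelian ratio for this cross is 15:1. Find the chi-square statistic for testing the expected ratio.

0.118

Under the 15:1 hypothesis (Σ ratio = 16, N = 127):
  triangular-seedpod: 127 × 15/16 = 119.0625
  ovoid-seedpod: 127 × 1/16 = 7.9375
χ² = Σ (O − E)² / E
  triangular-seedpod: (120 − 119.0625)² / 119.0625 = 0.0074
  ovoid-seedpod: (7 − 7.9375)² / 7.9375 = 0.1107
χ² = 0.0074 + 0.1107 = 0.1181 ≈ 0.118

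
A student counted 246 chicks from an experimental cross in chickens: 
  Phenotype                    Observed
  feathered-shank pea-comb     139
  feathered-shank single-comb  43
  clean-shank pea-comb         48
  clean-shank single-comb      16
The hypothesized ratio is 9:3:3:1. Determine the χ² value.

Under the 9:3:3:1 hypothesis (Σ ratio = 16, N = 246):
  feathered-shank pea-comb: 246 × 9/16 = 138.375
  feathered-shank single-comb: 246 × 3/16 = 46.125
  clean-shank pea-comb: 246 × 3/16 = 46.125
  clean-shank single-comb: 246 × 1/16 = 15.375
χ² = Σ (O − E)² / E
  feathered-shank pea-comb: (139 − 138.375)² / 138.375 = 0.0028
  feathered-shank single-comb: (43 − 46.125)² / 46.125 = 0.2117
  clean-shank pea-comb: (48 − 46.125)² / 46.125 = 0.0762
  clean-shank single-comb: (16 − 15.375)² / 15.375 = 0.0254
χ² = 0.0028 + 0.2117 + 0.0762 + 0.0254 = 0.3161 ≈ 0.316

0.316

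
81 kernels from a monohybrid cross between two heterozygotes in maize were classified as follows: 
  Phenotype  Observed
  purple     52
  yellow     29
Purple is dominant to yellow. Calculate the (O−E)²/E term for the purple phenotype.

For a monohybrid cross between heterozygotes with complete dominance, the expected phenotypic ratio is 3:1.
Expected counts for N = 81 under a 3:1 ratio (total parts = 4):
  purple: 81 × 3/4 = 60.75
  yellow: 81 × 1/4 = 20.25
Contribution of purple: (52 − 60.75)² / 60.75 = 1.2603

1.260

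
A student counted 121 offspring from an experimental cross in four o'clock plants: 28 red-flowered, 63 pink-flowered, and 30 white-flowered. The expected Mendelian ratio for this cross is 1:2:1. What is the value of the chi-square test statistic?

0.273

Under the 1:2:1 hypothesis (Σ ratio = 4, N = 121):
  red-flowered: 121 × 1/4 = 30.25
  pink-flowered: 121 × 2/4 = 60.5
  white-flowered: 121 × 1/4 = 30.25
χ² = Σ (O − E)² / E
  red-flowered: (28 − 30.25)² / 30.25 = 0.1674
  pink-flowered: (63 − 60.5)² / 60.5 = 0.1033
  white-flowered: (30 − 30.25)² / 30.25 = 0.0021
χ² = 0.1674 + 0.1033 + 0.0021 = 0.2728 ≈ 0.273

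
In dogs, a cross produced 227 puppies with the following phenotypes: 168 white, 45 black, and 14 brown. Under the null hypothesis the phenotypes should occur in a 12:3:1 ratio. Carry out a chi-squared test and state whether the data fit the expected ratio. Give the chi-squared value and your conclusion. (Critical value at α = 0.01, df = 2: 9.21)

The 12:3:1 ratio has 16 parts, so with N = 227 the expected counts are:
  white: 227 × 12/16 = 170.25
  black: 227 × 3/16 = 42.5625
  brown: 227 × 1/16 = 14.1875
χ² = Σ (O − E)² / E
  white: (168 − 170.25)² / 170.25 = 0.0297
  black: (45 − 42.5625)² / 42.5625 = 0.1396
  brown: (14 − 14.1875)² / 14.1875 = 0.0025
χ² = 0.0297 + 0.1396 + 0.0025 = 0.1718 ≈ 0.172
Degrees of freedom = 3 − 1 = 2; critical value at α = 0.01 is 9.21.
Since 0.172 < 9.21, we fail to reject the null hypothesis — the data are consistent with the 12:3:1 ratio.

0.172; consistent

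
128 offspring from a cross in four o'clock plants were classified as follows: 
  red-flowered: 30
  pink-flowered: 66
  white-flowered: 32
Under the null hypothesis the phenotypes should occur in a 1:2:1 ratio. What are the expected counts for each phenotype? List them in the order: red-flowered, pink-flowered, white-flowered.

Total ratio parts = 4. Expected numbers out of 128:
  red-flowered: 128 × 1/4 = 32
  pink-flowered: 128 × 2/4 = 64
  white-flowered: 128 × 1/4 = 32

32, 64, 32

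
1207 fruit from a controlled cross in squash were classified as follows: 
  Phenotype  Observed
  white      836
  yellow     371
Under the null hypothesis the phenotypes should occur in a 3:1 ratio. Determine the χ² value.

Total ratio parts = 4. Expected numbers out of 1207:
  white: 1207 × 3/4 = 905.25
  yellow: 1207 × 1/4 = 301.75
χ² = Σ (O − E)² / E
  white: (836 − 905.25)² / 905.25 = 5.2975
  yellow: (371 − 301.75)² / 301.75 = 15.8925
χ² = 5.2975 + 15.8925 = 21.190

21.190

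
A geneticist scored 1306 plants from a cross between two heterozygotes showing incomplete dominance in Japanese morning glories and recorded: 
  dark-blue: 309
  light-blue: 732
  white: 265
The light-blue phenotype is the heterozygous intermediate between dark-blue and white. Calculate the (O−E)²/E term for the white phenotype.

11.584

With incomplete dominance, a heterozygote × heterozygote cross gives a 1:2:1 phenotypic ratio.
The 1:2:1 ratio has 4 parts, so with N = 1306 the expected counts are:
  dark-blue: 1306 × 1/4 = 326.5
  light-blue: 1306 × 2/4 = 653
  white: 1306 × 1/4 = 326.5
Contribution of white: (265 − 326.5)² / 326.5 = 11.5842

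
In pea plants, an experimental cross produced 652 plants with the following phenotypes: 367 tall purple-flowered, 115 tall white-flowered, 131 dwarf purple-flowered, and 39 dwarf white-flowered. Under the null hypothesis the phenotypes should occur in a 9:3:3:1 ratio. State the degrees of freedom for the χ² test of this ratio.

A goodness-of-fit test with 4 phenotype classes has df = 4 − 1 = 3.

3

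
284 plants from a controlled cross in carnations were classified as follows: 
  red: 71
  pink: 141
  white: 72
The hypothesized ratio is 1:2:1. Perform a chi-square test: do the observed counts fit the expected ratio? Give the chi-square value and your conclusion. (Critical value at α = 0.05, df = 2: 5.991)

0.021; consistent

The 1:2:1 ratio has 4 parts, so with N = 284 the expected counts are:
  red: 284 × 1/4 = 71
  pink: 284 × 2/4 = 142
  white: 284 × 1/4 = 71
χ² = Σ (O − E)² / E
  red: (71 − 71)² / 71 = 0.0000
  pink: (141 − 142)² / 142 = 0.0070
  white: (72 − 71)² / 71 = 0.0141
χ² = 0.0000 + 0.0070 + 0.0141 = 0.0211 ≈ 0.021
Degrees of freedom = 3 − 1 = 2; critical value at α = 0.05 is 5.991.
Since 0.021 < 5.991, we fail to reject the null hypothesis — the data are consistent with the 1:2:1 ratio.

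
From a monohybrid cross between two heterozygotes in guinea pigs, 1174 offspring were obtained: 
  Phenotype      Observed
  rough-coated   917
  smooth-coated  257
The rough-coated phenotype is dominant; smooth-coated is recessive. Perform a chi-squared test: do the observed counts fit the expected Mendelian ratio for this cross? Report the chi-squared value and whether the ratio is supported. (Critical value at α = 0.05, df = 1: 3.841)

For a monohybrid cross between heterozygotes with complete dominance, the expected phenotypic ratio is 3:1.
The 3:1 ratio has 4 parts, so with N = 1174 the expected counts are:
  rough-coated: 1174 × 3/4 = 880.5
  smooth-coated: 1174 × 1/4 = 293.5
χ² = Σ (O − E)² / E
  rough-coated: (917 − 880.5)² / 880.5 = 1.5131
  smooth-coated: (257 − 293.5)² / 293.5 = 4.5392
χ² = 1.5131 + 4.5392 = 6.0523 ≈ 6.052
Degrees of freedom = 2 − 1 = 1; critical value at α = 0.05 is 3.841.
Since 6.052 > 3.841, we reject the null hypothesis — the data do not fit the 3:1 ratio.

6.052; not consistent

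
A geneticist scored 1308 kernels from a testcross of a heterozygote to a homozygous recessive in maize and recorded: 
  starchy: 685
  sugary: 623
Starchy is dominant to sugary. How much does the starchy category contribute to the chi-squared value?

A testcross of a heterozygote (Aa × aa) gives a 1:1 phenotypic ratio.
Expected counts for N = 1308 under a 1:1 ratio (total parts = 2):
  starchy: 1308 × 1/2 = 654
  sugary: 1308 × 1/2 = 654
Contribution of starchy: (685 − 654)² / 654 = 1.4694

1.469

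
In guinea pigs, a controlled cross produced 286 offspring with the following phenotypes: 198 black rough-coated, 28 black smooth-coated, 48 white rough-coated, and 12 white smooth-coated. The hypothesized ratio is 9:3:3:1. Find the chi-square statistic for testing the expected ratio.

23.333

The 9:3:3:1 ratio has 16 parts, so with N = 286 the expected counts are:
  black rough-coated: 286 × 9/16 = 160.875
  black smooth-coated: 286 × 3/16 = 53.625
  white rough-coated: 286 × 3/16 = 53.625
  white smooth-coated: 286 × 1/16 = 17.875
χ² = Σ (O − E)² / E
  black rough-coated: (198 − 160.875)² / 160.875 = 8.5673
  black smooth-coated: (28 − 53.625)² / 53.625 = 12.2450
  white rough-coated: (48 − 53.625)² / 53.625 = 0.5900
  white smooth-coated: (12 − 17.875)² / 17.875 = 1.9309
χ² = 8.5673 + 12.2450 + 0.5900 + 1.9309 = 23.3332 ≈ 23.333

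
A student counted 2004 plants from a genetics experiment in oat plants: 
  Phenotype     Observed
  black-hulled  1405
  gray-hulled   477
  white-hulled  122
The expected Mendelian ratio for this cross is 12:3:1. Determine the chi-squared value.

33.757

The 12:3:1 ratio has 16 parts, so with N = 2004 the expected counts are:
  black-hulled: 2004 × 12/16 = 1503
  gray-hulled: 2004 × 3/16 = 375.75
  white-hulled: 2004 × 1/16 = 125.25
χ² = Σ (O − E)² / E
  black-hulled: (1405 − 1503)² / 1503 = 6.3899
  gray-hulled: (477 − 375.75)² / 375.75 = 27.2829
  white-hulled: (122 − 125.25)² / 125.25 = 0.0843
χ² = 6.3899 + 27.2829 + 0.0843 = 33.7571 ≈ 33.757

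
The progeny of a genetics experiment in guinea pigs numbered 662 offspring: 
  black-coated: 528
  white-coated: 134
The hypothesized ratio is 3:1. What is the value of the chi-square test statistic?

The 3:1 ratio has 4 parts, so with N = 662 the expected counts are:
  black-coated: 662 × 3/4 = 496.5
  white-coated: 662 × 1/4 = 165.5
χ² = Σ (O − E)² / E
  black-coated: (528 − 496.5)² / 496.5 = 1.9985
  white-coated: (134 − 165.5)² / 165.5 = 5.9955
χ² = 1.9985 + 5.9955 = 7.994

7.994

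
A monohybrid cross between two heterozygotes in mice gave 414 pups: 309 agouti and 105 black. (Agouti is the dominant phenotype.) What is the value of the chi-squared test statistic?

0.029

For a monohybrid cross between heterozygotes with complete dominance, the expected phenotypic ratio is 3:1.
The 3:1 ratio has 4 parts, so with N = 414 the expected counts are:
  agouti: 414 × 3/4 = 310.5
  black: 414 × 1/4 = 103.5
χ² = Σ (O − E)² / E
  agouti: (309 − 310.5)² / 310.5 = 0.0072
  black: (105 − 103.5)² / 103.5 = 0.0217
χ² = 0.0072 + 0.0217 = 0.0289 ≈ 0.029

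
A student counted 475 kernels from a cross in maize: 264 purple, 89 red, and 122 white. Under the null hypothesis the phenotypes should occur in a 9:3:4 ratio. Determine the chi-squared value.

Total ratio parts = 16. Expected numbers out of 475:
  purple: 475 × 9/16 = 267.1875
  red: 475 × 3/16 = 89.0625
  white: 475 × 4/16 = 118.75
χ² = Σ (O − E)² / E
  purple: (264 − 267.1875)² / 267.1875 = 0.0380
  red: (89 − 89.0625)² / 89.0625 = 0.0000
  white: (122 − 118.75)² / 118.75 = 0.0889
χ² = 0.0380 + 0.0000 + 0.0889 = 0.1269 ≈ 0.127

0.127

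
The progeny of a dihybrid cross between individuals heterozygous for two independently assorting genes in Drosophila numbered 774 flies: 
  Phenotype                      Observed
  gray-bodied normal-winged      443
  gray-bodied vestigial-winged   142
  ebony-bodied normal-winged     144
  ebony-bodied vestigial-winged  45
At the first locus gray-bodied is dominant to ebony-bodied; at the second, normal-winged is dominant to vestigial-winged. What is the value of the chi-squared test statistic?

A dihybrid F₂ with independent assortment and complete dominance at both loci gives a 9:3:3:1 phenotypic ratio.
Expected counts for N = 774 under a 9:3:3:1 ratio (total parts = 16):
  gray-bodied normal-winged: 774 × 9/16 = 435.375
  gray-bodied vestigial-winged: 774 × 3/16 = 145.125
  ebony-bodied normal-winged: 774 × 3/16 = 145.125
  ebony-bodied vestigial-winged: 774 × 1/16 = 48.375
χ² = Σ (O − E)² / E
  gray-bodied normal-winged: (443 − 435.375)² / 435.375 = 0.1335
  gray-bodied vestigial-winged: (142 − 145.125)² / 145.125 = 0.0673
  ebony-bodied normal-winged: (144 − 145.125)² / 145.125 = 0.0087
  ebony-bodied vestigial-winged: (45 − 48.375)² / 48.375 = 0.2355
χ² = 0.1335 + 0.0673 + 0.0087 + 0.2355 = 0.445

0.445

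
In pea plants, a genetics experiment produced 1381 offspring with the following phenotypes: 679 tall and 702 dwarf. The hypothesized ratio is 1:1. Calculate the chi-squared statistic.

Under the 1:1 hypothesis (Σ ratio = 2, N = 1381):
  tall: 1381 × 1/2 = 690.5
  dwarf: 1381 × 1/2 = 690.5
χ² = Σ (O − E)² / E
  tall: (679 − 690.5)² / 690.5 = 0.1915
  dwarf: (702 − 690.5)² / 690.5 = 0.1915
χ² = 0.1915 + 0.1915 = 0.383

0.383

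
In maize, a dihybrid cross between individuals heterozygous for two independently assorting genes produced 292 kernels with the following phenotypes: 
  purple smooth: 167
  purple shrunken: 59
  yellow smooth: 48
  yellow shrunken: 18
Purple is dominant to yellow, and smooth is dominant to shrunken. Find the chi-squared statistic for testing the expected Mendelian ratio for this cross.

A dihybrid F₂ with independent assortment and complete dominance at both loci gives a 9:3:3:1 phenotypic ratio.
Under the 9:3:3:1 hypothesis (Σ ratio = 16, N = 292):
  purple smooth: 292 × 9/16 = 164.25
  purple shrunken: 292 × 3/16 = 54.75
  yellow smooth: 292 × 3/16 = 54.75
  yellow shrunken: 292 × 1/16 = 18.25
χ² = Σ (O − E)² / E
  purple smooth: (167 − 164.25)² / 164.25 = 0.0460
  purple shrunken: (59 − 54.75)² / 54.75 = 0.3299
  yellow smooth: (48 − 54.75)² / 54.75 = 0.8322
  yellow shrunken: (18 − 18.25)² / 18.25 = 0.0034
χ² = 0.0460 + 0.3299 + 0.8322 + 0.0034 = 1.2115 ≈ 1.212

1.212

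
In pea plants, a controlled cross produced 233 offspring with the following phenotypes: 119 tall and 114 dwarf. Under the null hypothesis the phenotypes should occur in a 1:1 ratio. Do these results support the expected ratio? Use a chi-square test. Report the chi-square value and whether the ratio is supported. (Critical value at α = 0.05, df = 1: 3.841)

Expected counts for N = 233 under a 1:1 ratio (total parts = 2):
  tall: 233 × 1/2 = 116.5
  dwarf: 233 × 1/2 = 116.5
χ² = Σ (O − E)² / E
  tall: (119 − 116.5)² / 116.5 = 0.0536
  dwarf: (114 − 116.5)² / 116.5 = 0.0536
χ² = 0.0536 + 0.0536 = 0.1072 ≈ 0.107
Degrees of freedom = 2 − 1 = 1; critical value at α = 0.05 is 3.841.
Since 0.107 < 3.841, we fail to reject the null hypothesis — the data are consistent with the 1:1 ratio.

0.107; consistent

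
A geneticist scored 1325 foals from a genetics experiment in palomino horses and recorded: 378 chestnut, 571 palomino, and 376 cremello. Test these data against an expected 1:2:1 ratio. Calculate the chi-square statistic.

25.281

Total ratio parts = 4. Expected numbers out of 1325:
  chestnut: 1325 × 1/4 = 331.25
  palomino: 1325 × 2/4 = 662.5
  cremello: 1325 × 1/4 = 331.25
χ² = Σ (O − E)² / E
  chestnut: (378 − 331.25)² / 331.25 = 6.5979
  palomino: (571 − 662.5)² / 662.5 = 12.6374
  cremello: (376 − 331.25)² / 331.25 = 6.0455
χ² = 6.5979 + 12.6374 + 6.0455 = 25.2808 ≈ 25.281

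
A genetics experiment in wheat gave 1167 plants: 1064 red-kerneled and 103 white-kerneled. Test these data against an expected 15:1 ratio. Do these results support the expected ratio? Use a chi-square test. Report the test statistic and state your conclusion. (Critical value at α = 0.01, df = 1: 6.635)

Under the 15:1 hypothesis (Σ ratio = 16, N = 1167):
  red-kerneled: 1167 × 15/16 = 1094.0625
  white-kerneled: 1167 × 1/16 = 72.9375
χ² = Σ (O − E)² / E
  red-kerneled: (1064 − 1094.0625)² / 1094.0625 = 0.8261
  white-kerneled: (103 − 72.9375)² / 72.9375 = 12.3908
χ² = 0.8261 + 12.3908 = 13.2169 ≈ 13.217
Degrees of freedom = 2 − 1 = 1; critical value at α = 0.01 is 6.635.
Since 13.217 > 6.635, we reject the null hypothesis — the data do not fit the 15:1 ratio.

13.217; not consistent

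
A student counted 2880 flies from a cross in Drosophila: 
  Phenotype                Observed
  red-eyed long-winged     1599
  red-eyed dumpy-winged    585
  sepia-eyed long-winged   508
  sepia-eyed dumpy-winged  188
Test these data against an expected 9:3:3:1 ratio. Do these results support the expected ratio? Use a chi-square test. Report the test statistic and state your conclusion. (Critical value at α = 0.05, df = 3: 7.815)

Total ratio parts = 16. Expected numbers out of 2880:
  red-eyed long-winged: 2880 × 9/16 = 1620
  red-eyed dumpy-winged: 2880 × 3/16 = 540
  sepia-eyed long-winged: 2880 × 3/16 = 540
  sepia-eyed dumpy-winged: 2880 × 1/16 = 180
χ² = Σ (O − E)² / E
  red-eyed long-winged: (1599 − 1620)² / 1620 = 0.2722
  red-eyed dumpy-winged: (585 − 540)² / 540 = 3.7500
  sepia-eyed long-winged: (508 − 540)² / 540 = 1.8963
  sepia-eyed dumpy-winged: (188 − 180)² / 180 = 0.3556
χ² = 0.2722 + 3.7500 + 1.8963 + 0.3556 = 6.2741 ≈ 6.274
Degrees of freedom = 4 − 1 = 3; critical value at α = 0.05 is 7.815.
Since 6.274 < 7.815, we fail to reject the null hypothesis — the data are consistent with the 9:3:3:1 ratio.

6.274; consistent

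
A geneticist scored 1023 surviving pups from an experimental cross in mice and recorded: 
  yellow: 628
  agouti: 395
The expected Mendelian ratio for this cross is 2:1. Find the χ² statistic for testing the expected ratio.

12.827

The 2:1 ratio has 3 parts, so with N = 1023 the expected counts are:
  yellow: 1023 × 2/3 = 682
  agouti: 1023 × 1/3 = 341
χ² = Σ (O − E)² / E
  yellow: (628 − 682)² / 682 = 4.2757
  agouti: (395 − 341)² / 341 = 8.5513
χ² = 4.2757 + 8.5513 = 12.827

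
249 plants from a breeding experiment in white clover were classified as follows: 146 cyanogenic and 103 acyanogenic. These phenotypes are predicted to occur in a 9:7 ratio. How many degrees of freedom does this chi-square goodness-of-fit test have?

A goodness-of-fit test with 2 phenotype classes has df = 2 − 1 = 1.

1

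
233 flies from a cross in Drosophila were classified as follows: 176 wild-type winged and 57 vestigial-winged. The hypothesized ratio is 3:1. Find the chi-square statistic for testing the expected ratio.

0.036

Under the 3:1 hypothesis (Σ ratio = 4, N = 233):
  wild-type winged: 233 × 3/4 = 174.75
  vestigial-winged: 233 × 1/4 = 58.25
χ² = Σ (O − E)² / E
  wild-type winged: (176 − 174.75)² / 174.75 = 0.0089
  vestigial-winged: (57 − 58.25)² / 58.25 = 0.0268
χ² = 0.0089 + 0.0268 = 0.0357 ≈ 0.036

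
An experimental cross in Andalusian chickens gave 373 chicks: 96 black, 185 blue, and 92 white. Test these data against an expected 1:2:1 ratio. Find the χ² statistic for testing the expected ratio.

0.110

Expected counts for N = 373 under a 1:2:1 ratio (total parts = 4):
  black: 373 × 1/4 = 93.25
  blue: 373 × 2/4 = 186.5
  white: 373 × 1/4 = 93.25
χ² = Σ (O − E)² / E
  black: (96 − 93.25)² / 93.25 = 0.0811
  blue: (185 − 186.5)² / 186.5 = 0.0121
  white: (92 − 93.25)² / 93.25 = 0.0168
χ² = 0.0811 + 0.0121 + 0.0168 = 0.110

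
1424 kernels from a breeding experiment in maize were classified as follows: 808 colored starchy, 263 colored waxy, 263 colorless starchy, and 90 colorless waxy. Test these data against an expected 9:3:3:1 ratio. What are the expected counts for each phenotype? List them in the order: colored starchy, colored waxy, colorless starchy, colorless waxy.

801, 267, 267, 89

Expected counts for N = 1424 under a 9:3:3:1 ratio (total parts = 16):
  colored starchy: 1424 × 9/16 = 801
  colored waxy: 1424 × 3/16 = 267
  colorless starchy: 1424 × 3/16 = 267
  colorless waxy: 1424 × 1/16 = 89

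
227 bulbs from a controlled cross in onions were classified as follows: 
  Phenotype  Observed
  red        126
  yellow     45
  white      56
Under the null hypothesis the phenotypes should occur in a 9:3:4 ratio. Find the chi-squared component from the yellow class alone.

0.140

Under the 9:3:4 hypothesis (Σ ratio = 16, N = 227):
  red: 227 × 9/16 = 127.6875
  yellow: 227 × 3/16 = 42.5625
  white: 227 × 4/16 = 56.75
Contribution of yellow: (45 − 42.5625)² / 42.5625 = 0.1396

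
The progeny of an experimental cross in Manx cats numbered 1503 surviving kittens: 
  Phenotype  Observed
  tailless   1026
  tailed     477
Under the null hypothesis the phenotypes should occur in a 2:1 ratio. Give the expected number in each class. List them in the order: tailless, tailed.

1002, 501

Under the 2:1 hypothesis (Σ ratio = 3, N = 1503):
  tailless: 1503 × 2/3 = 1002
  tailed: 1503 × 1/3 = 501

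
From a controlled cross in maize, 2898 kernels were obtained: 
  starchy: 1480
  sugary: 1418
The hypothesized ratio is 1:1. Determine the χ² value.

Under the 1:1 hypothesis (Σ ratio = 2, N = 2898):
  starchy: 2898 × 1/2 = 1449
  sugary: 2898 × 1/2 = 1449
χ² = Σ (O − E)² / E
  starchy: (1480 − 1449)² / 1449 = 0.6632
  sugary: (1418 − 1449)² / 1449 = 0.6632
χ² = 0.6632 + 0.6632 = 1.3264 ≈ 1.326

1.326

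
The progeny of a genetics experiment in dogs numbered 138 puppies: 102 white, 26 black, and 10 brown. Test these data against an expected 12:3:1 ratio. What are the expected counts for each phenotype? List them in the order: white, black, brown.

Under the 12:3:1 hypothesis (Σ ratio = 16, N = 138):
  white: 138 × 12/16 = 103.5
  black: 138 × 3/16 = 25.875
  brown: 138 × 1/16 = 8.625

103.5, 25.875, 8.625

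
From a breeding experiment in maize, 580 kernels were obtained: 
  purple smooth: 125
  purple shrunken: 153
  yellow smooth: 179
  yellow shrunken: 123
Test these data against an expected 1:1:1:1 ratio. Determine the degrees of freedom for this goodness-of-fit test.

A goodness-of-fit test with 4 phenotype classes has df = 4 − 1 = 3.

3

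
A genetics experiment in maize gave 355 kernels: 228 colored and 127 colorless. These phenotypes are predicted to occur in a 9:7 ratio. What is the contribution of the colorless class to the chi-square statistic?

Total ratio parts = 16. Expected numbers out of 355:
  colored: 355 × 9/16 = 199.6875
  colorless: 355 × 7/16 = 155.3125
Contribution of colorless: (127 − 155.3125)² / 155.3125 = 5.1612

5.161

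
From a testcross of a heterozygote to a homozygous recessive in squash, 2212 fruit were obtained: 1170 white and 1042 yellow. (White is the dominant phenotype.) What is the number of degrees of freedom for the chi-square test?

1

A testcross of a heterozygote (Aa × aa) gives a 1:1 phenotypic ratio.
A goodness-of-fit test with 2 phenotype classes has df = 2 − 1 = 1.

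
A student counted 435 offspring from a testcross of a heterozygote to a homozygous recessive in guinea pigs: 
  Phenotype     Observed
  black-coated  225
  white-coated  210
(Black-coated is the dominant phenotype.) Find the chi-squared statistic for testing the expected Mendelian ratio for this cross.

A testcross of a heterozygote (Aa × aa) gives a 1:1 phenotypic ratio.
Expected counts for N = 435 under a 1:1 ratio (total parts = 2):
  black-coated: 435 × 1/2 = 217.5
  white-coated: 435 × 1/2 = 217.5
χ² = Σ (O − E)² / E
  black-coated: (225 − 217.5)² / 217.5 = 0.2586
  white-coated: (210 − 217.5)² / 217.5 = 0.2586
χ² = 0.2586 + 0.2586 = 0.5172 ≈ 0.517

0.517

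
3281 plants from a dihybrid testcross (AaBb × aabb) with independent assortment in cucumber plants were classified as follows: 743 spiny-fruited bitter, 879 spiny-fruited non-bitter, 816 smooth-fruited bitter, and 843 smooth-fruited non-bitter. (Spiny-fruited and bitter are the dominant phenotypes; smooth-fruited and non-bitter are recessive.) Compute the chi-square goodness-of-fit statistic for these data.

A dihybrid testcross with independent assortment gives a 1:1:1:1 ratio.
Expected counts for N = 3281 under a 1:1:1:1 ratio (total parts = 4):
  spiny-fruited bitter: 3281 × 1/4 = 820.25
  spiny-fruited non-bitter: 3281 × 1/4 = 820.25
  smooth-fruited bitter: 3281 × 1/4 = 820.25
  smooth-fruited non-bitter: 3281 × 1/4 = 820.25
χ² = Σ (O − E)² / E
  spiny-fruited bitter: (743 − 820.25)² / 820.25 = 7.2753
  spiny-fruited non-bitter: (879 − 820.25)² / 820.25 = 4.2079
  smooth-fruited bitter: (816 − 820.25)² / 820.25 = 0.0220
  smooth-fruited non-bitter: (843 − 820.25)² / 820.25 = 0.6310
χ² = 7.2753 + 4.2079 + 0.0220 + 0.6310 = 12.1362 ≈ 12.136

12.136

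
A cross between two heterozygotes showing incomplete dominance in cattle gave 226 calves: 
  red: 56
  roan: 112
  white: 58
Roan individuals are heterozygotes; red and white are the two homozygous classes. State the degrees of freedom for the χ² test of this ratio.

2

With incomplete dominance, a heterozygote × heterozygote cross gives a 1:2:1 phenotypic ratio.
A goodness-of-fit test with 3 phenotype classes has df = 3 − 1 = 2.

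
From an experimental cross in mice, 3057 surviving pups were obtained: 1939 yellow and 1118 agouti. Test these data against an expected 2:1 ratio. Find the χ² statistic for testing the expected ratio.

Expected counts for N = 3057 under a 2:1 ratio (total parts = 3):
  yellow: 3057 × 2/3 = 2038
  agouti: 3057 × 1/3 = 1019
χ² = Σ (O − E)² / E
  yellow: (1939 − 2038)² / 2038 = 4.8091
  agouti: (1118 − 1019)² / 1019 = 9.6183
χ² = 4.8091 + 9.6183 = 14.4274 ≈ 14.427

14.427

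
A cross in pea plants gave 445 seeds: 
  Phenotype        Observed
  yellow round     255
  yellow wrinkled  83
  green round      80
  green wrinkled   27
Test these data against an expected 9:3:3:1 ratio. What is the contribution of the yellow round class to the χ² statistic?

0.088

Under the 9:3:3:1 hypothesis (Σ ratio = 16, N = 445):
  yellow round: 445 × 9/16 = 250.3125
  yellow wrinkled: 445 × 3/16 = 83.4375
  green round: 445 × 3/16 = 83.4375
  green wrinkled: 445 × 1/16 = 27.8125
Contribution of yellow round: (255 − 250.3125)² / 250.3125 = 0.0878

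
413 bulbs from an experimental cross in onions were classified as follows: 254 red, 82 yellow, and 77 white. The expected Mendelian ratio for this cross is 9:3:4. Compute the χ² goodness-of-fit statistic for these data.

8.967

The 9:3:4 ratio has 16 parts, so with N = 413 the expected counts are:
  red: 413 × 9/16 = 232.3125
  yellow: 413 × 3/16 = 77.4375
  white: 413 × 4/16 = 103.25
χ² = Σ (O − E)² / E
  red: (254 − 232.3125)² / 232.3125 = 2.0246
  yellow: (82 − 77.4375)² / 77.4375 = 0.2688
  white: (77 − 103.25)² / 103.25 = 6.6737
χ² = 2.0246 + 0.2688 + 6.6737 = 8.9671 ≈ 8.967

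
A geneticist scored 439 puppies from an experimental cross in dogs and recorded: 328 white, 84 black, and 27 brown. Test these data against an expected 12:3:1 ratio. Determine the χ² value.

0.046

Total ratio parts = 16. Expected numbers out of 439:
  white: 439 × 12/16 = 329.25
  black: 439 × 3/16 = 82.3125
  brown: 439 × 1/16 = 27.4375
χ² = Σ (O − E)² / E
  white: (328 − 329.25)² / 329.25 = 0.0047
  black: (84 − 82.3125)² / 82.3125 = 0.0346
  brown: (27 − 27.4375)² / 27.4375 = 0.0070
χ² = 0.0047 + 0.0346 + 0.0070 = 0.0463 ≈ 0.046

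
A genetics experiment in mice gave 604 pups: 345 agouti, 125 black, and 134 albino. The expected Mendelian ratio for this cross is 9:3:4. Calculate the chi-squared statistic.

Under the 9:3:4 hypothesis (Σ ratio = 16, N = 604):
  agouti: 604 × 9/16 = 339.75
  black: 604 × 3/16 = 113.25
  albino: 604 × 4/16 = 151
χ² = Σ (O − E)² / E
  agouti: (345 − 339.75)² / 339.75 = 0.0811
  black: (125 − 113.25)² / 113.25 = 1.2191
  albino: (134 − 151)² / 151 = 1.9139
χ² = 0.0811 + 1.2191 + 1.9139 = 3.2141 ≈ 3.214

3.214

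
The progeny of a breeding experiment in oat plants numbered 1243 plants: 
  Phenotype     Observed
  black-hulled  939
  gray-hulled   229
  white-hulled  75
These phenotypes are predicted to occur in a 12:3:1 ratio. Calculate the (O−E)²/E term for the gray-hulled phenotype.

0.071

Total ratio parts = 16. Expected numbers out of 1243:
  black-hulled: 1243 × 12/16 = 932.25
  gray-hulled: 1243 × 3/16 = 233.0625
  white-hulled: 1243 × 1/16 = 77.6875
Contribution of gray-hulled: (229 − 233.0625)² / 233.0625 = 0.0708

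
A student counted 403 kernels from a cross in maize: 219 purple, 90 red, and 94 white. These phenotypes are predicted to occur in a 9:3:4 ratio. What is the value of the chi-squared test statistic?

3.471

Under the 9:3:4 hypothesis (Σ ratio = 16, N = 403):
  purple: 403 × 9/16 = 226.6875
  red: 403 × 3/16 = 75.5625
  white: 403 × 4/16 = 100.75
χ² = Σ (O − E)² / E
  purple: (219 − 226.6875)² / 226.6875 = 0.2607
  red: (90 − 75.5625)² / 75.5625 = 2.7585
  white: (94 − 100.75)² / 100.75 = 0.4522
χ² = 0.2607 + 2.7585 + 0.4522 = 3.4714 ≈ 3.471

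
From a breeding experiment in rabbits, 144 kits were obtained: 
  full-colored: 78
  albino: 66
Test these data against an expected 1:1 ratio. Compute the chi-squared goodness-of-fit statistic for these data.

Under the 1:1 hypothesis (Σ ratio = 2, N = 144):
  full-colored: 144 × 1/2 = 72
  albino: 144 × 1/2 = 72
χ² = Σ (O − E)² / E
  full-colored: (78 − 72)² / 72 = 0.5000
  albino: (66 − 72)² / 72 = 0.5000
χ² = 0.5000 + 0.5000 = 1.000

1.000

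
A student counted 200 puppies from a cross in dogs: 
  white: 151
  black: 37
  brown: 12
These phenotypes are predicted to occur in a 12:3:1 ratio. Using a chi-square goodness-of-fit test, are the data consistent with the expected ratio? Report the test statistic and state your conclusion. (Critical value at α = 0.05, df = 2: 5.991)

0.033; consistent

The 12:3:1 ratio has 16 parts, so with N = 200 the expected counts are:
  white: 200 × 12/16 = 150
  black: 200 × 3/16 = 37.5
  brown: 200 × 1/16 = 12.5
χ² = Σ (O − E)² / E
  white: (151 − 150)² / 150 = 0.0067
  black: (37 − 37.5)² / 37.5 = 0.0067
  brown: (12 − 12.5)² / 12.5 = 0.0200
χ² = 0.0067 + 0.0067 + 0.0200 = 0.0334 ≈ 0.033
Degrees of freedom = 3 − 1 = 2; critical value at α = 0.05 is 5.991.
Since 0.033 < 5.991, we fail to reject the null hypothesis — the data are consistent with the 12:3:1 ratio.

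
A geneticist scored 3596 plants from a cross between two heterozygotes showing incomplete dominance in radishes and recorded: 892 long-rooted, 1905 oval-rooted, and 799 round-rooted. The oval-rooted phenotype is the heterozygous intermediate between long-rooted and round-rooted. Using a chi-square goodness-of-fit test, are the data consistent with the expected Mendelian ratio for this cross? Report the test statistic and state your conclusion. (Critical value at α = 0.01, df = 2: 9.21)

17.546; not consistent

With incomplete dominance, a heterozygote × heterozygote cross gives a 1:2:1 phenotypic ratio.
The 1:2:1 ratio has 4 parts, so with N = 3596 the expected counts are:
  long-rooted: 3596 × 1/4 = 899
  oval-rooted: 3596 × 2/4 = 1798
  round-rooted: 3596 × 1/4 = 899
χ² = Σ (O − E)² / E
  long-rooted: (892 − 899)² / 899 = 0.0545
  oval-rooted: (1905 − 1798)² / 1798 = 6.3676
  round-rooted: (799 − 899)² / 899 = 11.1235
χ² = 0.0545 + 6.3676 + 11.1235 = 17.5456 ≈ 17.546
Degrees of freedom = 3 − 1 = 2; critical value at α = 0.01 is 9.21.
Since 17.546 > 9.21, we reject the null hypothesis — the data do not fit the 1:2:1 ratio.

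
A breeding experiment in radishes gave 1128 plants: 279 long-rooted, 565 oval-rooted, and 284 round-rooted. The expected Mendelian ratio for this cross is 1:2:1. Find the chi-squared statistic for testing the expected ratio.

The 1:2:1 ratio has 4 parts, so with N = 1128 the expected counts are:
  long-rooted: 1128 × 1/4 = 282
  oval-rooted: 1128 × 2/4 = 564
  round-rooted: 1128 × 1/4 = 282
χ² = Σ (O − E)² / E
  long-rooted: (279 − 282)² / 282 = 0.0319
  oval-rooted: (565 − 564)² / 564 = 0.0018
  round-rooted: (284 − 282)² / 282 = 0.0142
χ² = 0.0319 + 0.0018 + 0.0142 = 0.0479 ≈ 0.048

0.048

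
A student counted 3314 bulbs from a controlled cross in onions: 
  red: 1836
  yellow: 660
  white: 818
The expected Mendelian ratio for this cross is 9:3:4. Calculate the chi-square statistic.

Under the 9:3:4 hypothesis (Σ ratio = 16, N = 3314):
  red: 3314 × 9/16 = 1864.125
  yellow: 3314 × 3/16 = 621.375
  white: 3314 × 4/16 = 828.5
χ² = Σ (O − E)² / E
  red: (1836 − 1864.125)² / 1864.125 = 0.4243
  yellow: (660 − 621.375)² / 621.375 = 2.4010
  white: (818 − 828.5)² / 828.5 = 0.1331
χ² = 0.4243 + 2.4010 + 0.1331 = 2.9584 ≈ 2.958

2.958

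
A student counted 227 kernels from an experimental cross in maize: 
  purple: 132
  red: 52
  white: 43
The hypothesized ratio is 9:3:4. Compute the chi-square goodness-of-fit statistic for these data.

5.570

Total ratio parts = 16. Expected numbers out of 227:
  purple: 227 × 9/16 = 127.6875
  red: 227 × 3/16 = 42.5625
  white: 227 × 4/16 = 56.75
χ² = Σ (O − E)² / E
  purple: (132 − 127.6875)² / 127.6875 = 0.1456
  red: (52 − 42.5625)² / 42.5625 = 2.0926
  white: (43 − 56.75)² / 56.75 = 3.3315
χ² = 0.1456 + 2.0926 + 3.3315 = 5.5697 ≈ 5.570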